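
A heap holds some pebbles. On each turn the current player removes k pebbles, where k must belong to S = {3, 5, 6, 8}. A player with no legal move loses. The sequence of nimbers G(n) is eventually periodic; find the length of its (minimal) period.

G(0) = 0
G(1) = mex{} = 0
G(2) = mex{} = 0
G(3) = mex{0} = 1
G(4) = mex{0} = 1
G(5) = mex{0,0} = 1
G(6) = mex{1,0,0} = 2
G(7) = mex{1,0,0} = 2
G(8) = mex{1,1,0,0} = 2
G(9) = mex{2,1,1,0} = 3
G(10) = mex{2,1,1,0} = 3
G(11) = mex{2,2,1,1} = 0
G(12) = mex{3,2,2,1} = 0
G(13) = mex{3,2,2,1} = 0
G(14) = mex{0,3,2,2} = 1
G(15) = mex{0,3,3,2} = 1
G(16) = mex{0,0,3,2} = 1
G(17) = mex{1,0,0,3} = 2
G(18) = mex{1,0,0,3} = 2
G(19) = mex{1,1,0,0} = 2
G(20) = mex{2,1,1,0} = 3
G(21) = mex{2,1,1,0} = 3
G(22) = mex{2,2,1,1} = 0
G(23) = mex{3,2,2,1} = 0
G(n+11) = G(n) holds for n = 0,…,7 (a full window of length max(S) = 8), so the sequence is purely periodic with period 11.

11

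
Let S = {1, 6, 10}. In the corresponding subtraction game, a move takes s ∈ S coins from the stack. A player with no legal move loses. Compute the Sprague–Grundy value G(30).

G(0) = 0
G(1) = mex{0} = 1
G(2) = mex{1} = 0
G(3) = mex{0} = 1
G(4) = mex{1} = 0
G(5) = mex{0} = 1
G(6) = mex{1,0} = 2
G(7) = mex{2,1} = 0
G(8) = mex{0,0} = 1
G(9) = mex{1,1} = 0
G(10) = mex{0,0,0} = 1
G(11) = mex{1,1,1} = 0
G(12) = mex{0,2,0} = 1
G(13) = mex{1,0,1} = 2
G(14) = mex{2,1,0} = 3
G(15) = mex{3,0,1} = 2
G(16) = mex{2,1,2} = 0
G(17) = mex{0,0,0} = 1
G(18) = mex{1,1,1} = 0
G(19) = mex{0,2,0} = 1
G(20) = mex{1,3,1} = 0
G(21) = mex{0,2,0} = 1
G(22) = mex{1,0,1} = 2
G(23) = mex{2,1,2} = 0
G(24) = mex{0,0,3} = 1
G(25) = mex{1,1,2} = 0
G(26) = mex{0,0,0} = 1
G(27) = mex{1,1,1} = 0
G(28) = mex{0,2,0} = 1
G(29) = mex{1,0,1} = 2
G(30) = mex{2,1,0} = 3

3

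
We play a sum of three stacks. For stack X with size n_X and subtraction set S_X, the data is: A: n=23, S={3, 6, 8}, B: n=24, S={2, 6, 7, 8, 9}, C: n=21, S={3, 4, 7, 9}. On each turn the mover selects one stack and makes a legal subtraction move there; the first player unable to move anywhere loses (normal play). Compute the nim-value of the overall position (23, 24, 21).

1

Stack A, S = {3, 6, 8}:
G(0) = 0
G(1) = mex{} = 0
G(2) = mex{} = 0
G(3) = mex{0} = 1
G(4) = mex{0} = 1
G(5) = mex{0} = 1
G(6) = mex{1,0} = 2
G(7) = mex{1,0} = 2
G(8) = mex{1,0,0} = 2
G(9) = mex{2,1,0} = 3
G(10) = mex{2,1,0} = 3
G(11) = mex{2,1,1} = 0
G(12) = mex{3,2,1} = 0
G(13) = mex{3,2,1} = 0
G(14) = mex{0,2,2} = 1
G(15) = mex{0,3,2} = 1
G(16) = mex{0,3,2} = 1
G(17) = mex{1,0,3} = 2
G(18) = mex{1,0,3} = 2
G(19) = mex{1,0,0} = 2
G(20) = mex{2,1,0} = 3
G(21) = mex{2,1,0} = 3
G(22) = mex{2,1,1} = 0
G(23) = mex{3,2,1} = 0
G_A(23) = 0.
Stack B, S = {2, 6, 7, 8, 9}:
n :  0  1  2  3  4  5  6  7  8  9 10 11 12 13 14 15 16 17 18 19 20 21 22 23 24
G :  0  0  1  1  0  0  1  1  2  2  3  3  2  2  3  0  0  1  1  0  0  1  1  2  2
G_B(24) = 2.
Stack C, S = {3, 4, 7, 9}:
G(0) = 0
G(1) = mex{} = 0
G(2) = mex{} = 0
G(3) = mex{0} = 1
G(4) = mex{0,0} = 1
G(5) = mex{0,0} = 1
G(6) = mex{1,0} = 2
G(7) = mex{1,1,0} = 2
G(8) = mex{1,1,0} = 2
G(9) = mex{2,1,0,0} = 3
G(10) = mex{2,2,1,0} = 3
G(11) = mex{2,2,1,0} = 3
G(12) = mex{3,2,1,1} = 0
G(13) = mex{3,3,2,1} = 0
G(14) = mex{3,3,2,1} = 0
G(15) = mex{0,3,2,2} = 1
G(16) = mex{0,0,3,2} = 1
G(17) = mex{0,0,3,2} = 1
G(18) = mex{1,0,3,3} = 2
G(19) = mex{1,1,0,3} = 2
G(20) = mex{1,1,0,3} = 2
G(21) = mex{2,1,0,0} = 3
G_C(21) = 3.
Combined Grundy value = 0 ⊕ 2 ⊕ 3 = 1.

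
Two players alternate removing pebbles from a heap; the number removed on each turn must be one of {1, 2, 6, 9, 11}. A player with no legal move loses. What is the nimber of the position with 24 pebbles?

1

G(0) = 0
G(1) = mex{0} = 1
G(2) = mex{1,0} = 2
G(3) = mex{2,1} = 0
G(4) = mex{0,2} = 1
G(5) = mex{1,0} = 2
G(6) = mex{2,1,0} = 3
G(7) = mex{3,2,1} = 0
G(8) = mex{0,3,2} = 1
G(9) = mex{1,0,0,0} = 2
G(10) = mex{2,1,1,1} = 0
G(11) = mex{0,2,2,2,0} = 1
G(12) = mex{1,0,3,0,1} = 2
G(13) = mex{2,1,0,1,2} = 3
G(14) = mex{3,2,1,2,0} = 4
G(15) = mex{4,3,2,3,1} = 0
G(16) = mex{0,4,0,0,2} = 1
G(17) = mex{1,0,1,1,3} = 2
G(18) = mex{2,1,2,2,0} = 3
G(19) = mex{3,2,3,0,1} = 4
G(20) = mex{4,3,4,1,2} = 0
G(21) = mex{0,4,0,2,0} = 1
G(22) = mex{1,0,1,3,1} = 2
G(23) = mex{2,1,2,4,2} = 0
G(24) = mex{0,2,3,0,3} = 1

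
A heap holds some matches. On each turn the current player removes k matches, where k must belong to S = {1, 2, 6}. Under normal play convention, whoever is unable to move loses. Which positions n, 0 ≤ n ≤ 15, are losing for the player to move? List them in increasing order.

0, 3, 7, 10, 14

G(0) = 0
G(1) = mex{0} = 1
G(2) = mex{1,0} = 2
G(3) = mex{2,1} = 0
G(4) = mex{0,2} = 1
G(5) = mex{1,0} = 2
G(6) = mex{2,1,0} = 3
G(7) = mex{3,2,1} = 0
G(8) = mex{0,3,2} = 1
G(9) = mex{1,0,0} = 2
G(10) = mex{2,1,1} = 0
G(11) = mex{0,2,2} = 1
G(12) = mex{1,0,3} = 2
G(13) = mex{2,1,0} = 3
G(14) = mex{3,2,1} = 0
G(15) = mex{0,3,2} = 1
P-positions are exactly the n with G(n) = 0.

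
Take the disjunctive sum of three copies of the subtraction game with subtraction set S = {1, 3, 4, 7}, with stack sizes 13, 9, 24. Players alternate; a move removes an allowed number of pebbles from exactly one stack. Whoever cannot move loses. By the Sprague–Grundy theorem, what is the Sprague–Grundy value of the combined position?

2

All stacks use S = {1, 3, 4, 7}:
n :  0  1  2  3  4  5  6  7  8  9 10 11 12 13 14 15 16 17 18 19 20 21 22 23 24
G :  0  1  0  1  2  3  2  3  0  1  0  1  2  3  2  3  0  1  0  1  2  3  2  3  0
Stack A: G(13) = 3.
Stack B: G(9) = 1.
Stack C: G(24) = 0.
Combined Grundy value = 3 ⊕ 1 ⊕ 0 = 2.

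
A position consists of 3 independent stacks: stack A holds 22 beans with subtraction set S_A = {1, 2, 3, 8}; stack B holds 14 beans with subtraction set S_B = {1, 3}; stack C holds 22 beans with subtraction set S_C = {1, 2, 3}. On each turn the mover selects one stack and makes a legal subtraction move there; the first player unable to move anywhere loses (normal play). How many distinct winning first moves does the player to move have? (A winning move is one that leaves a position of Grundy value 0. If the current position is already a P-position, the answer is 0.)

2

Stack A, S = {1, 2, 3, 8}:
G(0) = 0
G(1) = mex{0} = 1
G(2) = mex{1,0} = 2
G(3) = mex{2,1,0} = 3
G(4) = mex{3,2,1} = 0
G(5) = mex{0,3,2} = 1
G(6) = mex{1,0,3} = 2
G(7) = mex{2,1,0} = 3
G(8) = mex{3,2,1,0} = 4
G(9) = mex{4,3,2,1} = 0
G(10) = mex{0,4,3,2} = 1
G(11) = mex{1,0,4,3} = 2
G(12) = mex{2,1,0,0} = 3
G(13) = mex{3,2,1,1} = 0
G(14) = mex{0,3,2,2} = 1
G(15) = mex{1,0,3,3} = 2
G(16) = mex{2,1,0,4} = 3
G(17) = mex{3,2,1,0} = 4
G(18) = mex{4,3,2,1} = 0
G(19) = mex{0,4,3,2} = 1
G(20) = mex{1,0,4,3} = 2
G(21) = mex{2,1,0,0} = 3
G(22) = mex{3,2,1,1} = 0
G_A(22) = 0.
Stack B, S = {1, 3}:
G(0) = 0
G(1) = mex{0} = 1
G(2) = mex{1} = 0
G(3) = mex{0,0} = 1
G(4) = mex{1,1} = 0
G(5) = mex{0,0} = 1
G(6) = mex{1,1} = 0
G(7) = mex{0,0} = 1
G(8) = mex{1,1} = 0
G(9) = mex{0,0} = 1
G(10) = mex{1,1} = 0
G(11) = mex{0,0} = 1
G(12) = mex{1,1} = 0
G(13) = mex{0,0} = 1
G(14) = mex{1,1} = 0
G_B(14) = 0.
Stack C, S = {1, 2, 3}:
G(0) = 0
G(1) = mex{0} = 1
G(2) = mex{1,0} = 2
G(3) = mex{2,1,0} = 3
G(4) = mex{3,2,1} = 0
G(5) = mex{0,3,2} = 1
G(6) = mex{1,0,3} = 2
G(7) = mex{2,1,0} = 3
G(8) = mex{3,2,1} = 0
G(9) = mex{0,3,2} = 1
G(10) = mex{1,0,3} = 2
G(11) = mex{2,1,0} = 3
G(12) = mex{3,2,1} = 0
G(13) = mex{0,3,2} = 1
G(14) = mex{1,0,3} = 2
G(15) = mex{2,1,0} = 3
G(16) = mex{3,2,1} = 0
G(17) = mex{0,3,2} = 1
G(18) = mex{1,0,3} = 2
G(19) = mex{2,1,0} = 3
G(20) = mex{3,2,1} = 0
G(21) = mex{0,3,2} = 1
G(22) = mex{1,0,3} = 2
G_C(22) = 2.
Combined Grundy value = 0 ⊕ 0 ⊕ 2 = 2.
A winning move leaves total XOR = 0, i.e. changes one component's Grundy value g to g ⊕ X where X is the current total.
Stack A: need g' = 0⊕2 = 2. Options: 22−1→G=3, 22−2→G=2, 22−3→G=1, 22−8→G=1. Hits: 1.
Stack B: need g' = 0⊕2 = 2. Options: 14−1→G=1, 14−3→G=1. Hits: 0.
Stack C: need g' = 2⊕2 = 0. Options: 22−1→G=1, 22−2→G=0, 22−3→G=3. Hits: 1.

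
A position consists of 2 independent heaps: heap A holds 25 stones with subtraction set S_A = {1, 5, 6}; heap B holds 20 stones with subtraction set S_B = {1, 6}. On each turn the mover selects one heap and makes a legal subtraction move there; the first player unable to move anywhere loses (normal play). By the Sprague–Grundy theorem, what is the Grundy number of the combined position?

3

Heap A, S = {1, 5, 6}:
G(0) = 0
G(1) = mex{0} = 1
G(2) = mex{1} = 0
G(3) = mex{0} = 1
G(4) = mex{1} = 0
G(5) = mex{0,0} = 1
G(6) = mex{1,1,0} = 2
G(7) = mex{2,0,1} = 3
G(8) = mex{3,1,0} = 2
G(9) = mex{2,0,1} = 3
G(10) = mex{3,1,0} = 2
G(11) = mex{2,2,1} = 0
G(12) = mex{0,3,2} = 1
G(13) = mex{1,2,3} = 0
G(14) = mex{0,3,2} = 1
G(15) = mex{1,2,3} = 0
G(16) = mex{0,0,2} = 1
G(17) = mex{1,1,0} = 2
G(18) = mex{2,0,1} = 3
G(19) = mex{3,1,0} = 2
G(20) = mex{2,0,1} = 3
G(21) = mex{3,1,0} = 2
G(22) = mex{2,2,1} = 0
G(23) = mex{0,3,2} = 1
G(24) = mex{1,2,3} = 0
G(25) = mex{0,3,2} = 1
G_A(25) = 1.
Heap B, S = {1, 6}:
n :  0  1  2  3  4  5  6  7  8  9 10 11 12 13 14 15 16 17 18 19 20
G :  0  1  0  1  0  1  2  0  1  0  1  0  1  2  0  1  0  1  0  1  2
G_B(20) = 2.
Combined Grundy value = 1 ⊕ 2 = 3.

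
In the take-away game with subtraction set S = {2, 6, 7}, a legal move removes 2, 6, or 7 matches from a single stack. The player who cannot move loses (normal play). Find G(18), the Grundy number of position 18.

n :  0  1  2  3  4  5  6  7  8  9 10 11 12 13 14 15 16 17 18
G :  0  0  1  1  0  0  1  1  2  0  3  1  2  0  0  1  1  0  0

0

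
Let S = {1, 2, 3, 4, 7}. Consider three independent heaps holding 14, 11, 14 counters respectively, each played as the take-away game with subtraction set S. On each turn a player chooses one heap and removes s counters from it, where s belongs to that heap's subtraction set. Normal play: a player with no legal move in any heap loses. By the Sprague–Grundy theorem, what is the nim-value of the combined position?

All heaps use S = {1, 2, 3, 4, 7}:
G(0) = 0
G(1) = mex{0} = 1
G(2) = mex{1,0} = 2
G(3) = mex{2,1,0} = 3
G(4) = mex{3,2,1,0} = 4
G(5) = mex{4,3,2,1} = 0
G(6) = mex{0,4,3,2} = 1
G(7) = mex{1,0,4,3,0} = 2
G(8) = mex{2,1,0,4,1} = 3
G(9) = mex{3,2,1,0,2} = 4
G(10) = mex{4,3,2,1,3} = 0
G(11) = mex{0,4,3,2,4} = 1
G(12) = mex{1,0,4,3,0} = 2
G(13) = mex{2,1,0,4,1} = 3
G(14) = mex{3,2,1,0,2} = 4
Heap A: G(14) = 4.
Heap B: G(11) = 1.
Heap C: G(14) = 4.
Combined Grundy value = 4 ⊕ 1 ⊕ 4 = 1.

1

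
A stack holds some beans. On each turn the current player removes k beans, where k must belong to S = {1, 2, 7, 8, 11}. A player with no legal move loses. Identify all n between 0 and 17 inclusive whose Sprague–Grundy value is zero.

0, 3, 6, 9, 12, 15

n :  0  1  2  3  4  5  6  7  8  9 10 11 12 13 14 15 16 17
G :  0  1  2  0  1  2  0  1  2  0  1  2  0  1  2  0  1  2
P-positions are exactly the n with G(n) = 0.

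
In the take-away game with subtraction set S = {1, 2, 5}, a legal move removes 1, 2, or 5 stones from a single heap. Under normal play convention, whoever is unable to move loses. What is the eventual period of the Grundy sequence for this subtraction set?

n :  0  1  2  3  4  5  6  7  8  9 10 11 12 13 14
G :  0  1  2  0  1  2  0  1  2  0  1  2  0  1  2
G(n+3) = G(n) holds for n = 0,…,4 (a full window of length max(S) = 5), so the sequence is purely periodic with period 3.

3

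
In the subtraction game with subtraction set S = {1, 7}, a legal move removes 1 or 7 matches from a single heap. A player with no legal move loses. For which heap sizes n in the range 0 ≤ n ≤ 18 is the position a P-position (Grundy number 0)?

G(0) = 0
G(1) = mex{0} = 1
G(2) = mex{1} = 0
G(3) = mex{0} = 1
G(4) = mex{1} = 0
G(5) = mex{0} = 1
G(6) = mex{1} = 0
G(7) = mex{0,0} = 1
G(8) = mex{1,1} = 0
G(9) = mex{0,0} = 1
G(10) = mex{1,1} = 0
G(11) = mex{0,0} = 1
G(12) = mex{1,1} = 0
G(13) = mex{0,0} = 1
G(14) = mex{1,1} = 0
G(15) = mex{0,0} = 1
G(16) = mex{1,1} = 0
G(17) = mex{0,0} = 1
G(18) = mex{1,1} = 0
P-positions are exactly the n with G(n) = 0.

0, 2, 4, 6, 8, 10, 12, 14, 16, 18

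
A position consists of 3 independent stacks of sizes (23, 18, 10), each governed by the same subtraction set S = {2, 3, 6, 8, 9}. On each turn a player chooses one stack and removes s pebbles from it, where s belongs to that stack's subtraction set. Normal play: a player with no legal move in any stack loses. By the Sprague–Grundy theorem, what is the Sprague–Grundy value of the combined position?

1

All stacks use S = {2, 3, 6, 8, 9}:
G(0) = 0
G(1) = mex{} = 0
G(2) = mex{0} = 1
G(3) = mex{0,0} = 1
G(4) = mex{1,0} = 2
G(5) = mex{1,1} = 0
G(6) = mex{2,1,0} = 3
G(7) = mex{0,2,0} = 1
G(8) = mex{3,0,1,0} = 2
G(9) = mex{1,3,1,0,0} = 2
G(10) = mex{2,1,2,1,0} = 3
G(11) = mex{2,2,0,1,1} = 3
G(12) = mex{3,2,3,2,1} = 0
G(13) = mex{3,3,1,0,2} = 4
G(14) = mex{0,3,2,3,0} = 1
G(15) = mex{4,0,2,1,3} = 5
G(16) = mex{1,4,3,2,1} = 0
G(17) = mex{5,1,3,2,2} = 0
G(18) = mex{0,5,0,3,2} = 1
G(19) = mex{0,0,4,3,3} = 1
G(20) = mex{1,0,1,0,3} = 2
G(21) = mex{1,1,5,4,0} = 2
G(22) = mex{2,1,0,1,4} = 3
G(23) = mex{2,2,0,5,1} = 3
Stack A: G(23) = 3.
Stack B: G(18) = 1.
Stack C: G(10) = 3.
Combined Grundy value = 3 ⊕ 1 ⊕ 3 = 1.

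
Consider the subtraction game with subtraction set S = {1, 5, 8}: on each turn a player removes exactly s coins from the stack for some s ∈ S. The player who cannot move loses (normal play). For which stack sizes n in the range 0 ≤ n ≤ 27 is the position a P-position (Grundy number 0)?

n :  0  1  2  3  4  5  6  7  8  9 10 11 12 13 14 15 16 17 18 19 20 21 22 23 24 25 26 27
G :  0  1  0  1  0  1  0  1  2  3  2  3  2  0  1  0  1  0  1  0  1  2  3  2  3  2  0  1
P-positions are exactly the n with G(n) = 0.

0, 2, 4, 6, 13, 15, 17, 19, 26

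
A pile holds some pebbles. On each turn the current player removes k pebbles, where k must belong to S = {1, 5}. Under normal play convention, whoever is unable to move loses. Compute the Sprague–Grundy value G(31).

n :  0  1  2  3  4  5  6  7  8  9 10 11 12 13 14 15 16 17 18 19 20 21 22 23 24 25 26 27 28 29 30 31
G :  0  1  0  1  0  1  0  1  0  1  0  1  0  1  0  1  0  1  0  1  0  1  0  1  0  1  0  1  0  1  0  1

1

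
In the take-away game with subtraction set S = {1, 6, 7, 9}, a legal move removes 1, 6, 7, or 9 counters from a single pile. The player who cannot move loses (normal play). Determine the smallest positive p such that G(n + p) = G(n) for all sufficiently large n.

G(0) = 0
G(1) = mex{0} = 1
G(2) = mex{1} = 0
G(3) = mex{0} = 1
G(4) = mex{1} = 0
G(5) = mex{0} = 1
G(6) = mex{1,0} = 2
G(7) = mex{2,1,0} = 3
G(8) = mex{3,0,1} = 2
G(9) = mex{2,1,0,0} = 3
G(10) = mex{3,0,1,1} = 2
G(11) = mex{2,1,0,0} = 3
G(12) = mex{3,2,1,1} = 0
G(13) = mex{0,3,2,0} = 1
G(14) = mex{1,2,3,1} = 0
G(15) = mex{0,3,2,2} = 1
G(16) = mex{1,2,3,3} = 0
G(17) = mex{0,3,2,2} = 1
G(18) = mex{1,0,3,3} = 2
G(19) = mex{2,1,0,2} = 3
G(20) = mex{3,0,1,3} = 2
G(21) = mex{2,1,0,0} = 3
G(22) = mex{3,0,1,1} = 2
G(23) = mex{2,1,0,0} = 3
G(24) = mex{3,2,1,1} = 0
G(25) = mex{0,3,2,0} = 1
G(n+12) = G(n) holds for n = 0,…,8 (a full window of length max(S) = 9), so the sequence is purely periodic with period 12.

12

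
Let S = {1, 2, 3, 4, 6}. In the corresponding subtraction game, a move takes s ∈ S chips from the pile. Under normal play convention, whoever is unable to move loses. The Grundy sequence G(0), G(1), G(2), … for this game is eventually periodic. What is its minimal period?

5

G(0) = 0
G(1) = mex{0} = 1
G(2) = mex{1,0} = 2
G(3) = mex{2,1,0} = 3
G(4) = mex{3,2,1,0} = 4
G(5) = mex{4,3,2,1} = 0
G(6) = mex{0,4,3,2,0} = 1
G(7) = mex{1,0,4,3,1} = 2
G(8) = mex{2,1,0,4,2} = 3
G(9) = mex{3,2,1,0,3} = 4
G(10) = mex{4,3,2,1,4} = 0
G(11) = mex{0,4,3,2,0} = 1
G(12) = mex{1,0,4,3,1} = 2
G(13) = mex{2,1,0,4,2} = 3
G(14) = mex{3,2,1,0,3} = 4
G(n+5) = G(n) holds for n = 0,…,5 (a full window of length max(S) = 6), so the sequence is purely periodic with period 5.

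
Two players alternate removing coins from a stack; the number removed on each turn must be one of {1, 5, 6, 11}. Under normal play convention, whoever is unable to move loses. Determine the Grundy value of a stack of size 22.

G(0) = 0
G(1) = mex{0} = 1
G(2) = mex{1} = 0
G(3) = mex{0} = 1
G(4) = mex{1} = 0
G(5) = mex{0,0} = 1
G(6) = mex{1,1,0} = 2
G(7) = mex{2,0,1} = 3
G(8) = mex{3,1,0} = 2
G(9) = mex{2,0,1} = 3
G(10) = mex{3,1,0} = 2
G(11) = mex{2,2,1,0} = 3
G(12) = mex{3,3,2,1} = 0
G(13) = mex{0,2,3,0} = 1
G(14) = mex{1,3,2,1} = 0
G(15) = mex{0,2,3,0} = 1
G(16) = mex{1,3,2,1} = 0
G(17) = mex{0,0,3,2} = 1
G(18) = mex{1,1,0,3} = 2
G(19) = mex{2,0,1,2} = 3
G(20) = mex{3,1,0,3} = 2
G(21) = mex{2,0,1,2} = 3
G(22) = mex{3,1,0,3} = 2

2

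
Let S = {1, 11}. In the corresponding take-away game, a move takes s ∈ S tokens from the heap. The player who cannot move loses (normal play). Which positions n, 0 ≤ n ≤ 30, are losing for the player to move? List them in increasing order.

G(0) = 0
G(1) = mex{0} = 1
G(2) = mex{1} = 0
G(3) = mex{0} = 1
G(4) = mex{1} = 0
G(5) = mex{0} = 1
G(6) = mex{1} = 0
G(7) = mex{0} = 1
G(8) = mex{1} = 0
G(9) = mex{0} = 1
G(10) = mex{1} = 0
G(11) = mex{0,0} = 1
G(12) = mex{1,1} = 0
G(13) = mex{0,0} = 1
G(14) = mex{1,1} = 0
G(15) = mex{0,0} = 1
G(16) = mex{1,1} = 0
G(17) = mex{0,0} = 1
G(18) = mex{1,1} = 0
G(19) = mex{0,0} = 1
G(20) = mex{1,1} = 0
G(21) = mex{0,0} = 1
G(22) = mex{1,1} = 0
G(23) = mex{0,0} = 1
G(24) = mex{1,1} = 0
G(25) = mex{0,0} = 1
G(26) = mex{1,1} = 0
G(27) = mex{0,0} = 1
G(28) = mex{1,1} = 0
G(29) = mex{0,0} = 1
G(30) = mex{1,1} = 0
P-positions are exactly the n with G(n) = 0.

0, 2, 4, 6, 8, 10, 12, 14, 16, 18, 20, 22, 24, 26, 28, 30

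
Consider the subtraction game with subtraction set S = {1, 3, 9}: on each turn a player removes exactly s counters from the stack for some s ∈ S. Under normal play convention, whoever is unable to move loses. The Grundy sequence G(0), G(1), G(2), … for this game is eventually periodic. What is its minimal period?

n :  0  1  2  3  4  5  6  7  8  9 10 11 12 13 14
G :  0  1  0  1  0  1  0  1  0  1  0  1  0  1  0
G(n+2) = G(n) holds for n = 0,…,8 (a full window of length max(S) = 9), so the sequence is purely periodic with period 2.

2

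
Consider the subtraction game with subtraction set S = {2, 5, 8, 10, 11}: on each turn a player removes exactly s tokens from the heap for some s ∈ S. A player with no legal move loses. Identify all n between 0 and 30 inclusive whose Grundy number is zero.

0, 1, 4, 7, 13, 16, 19, 20

n :  0  1  2  3  4  5  6  7  8  9 10 11 12 13 14 15 16 17 18 19 20 21 22 23 24 25 26 27 28 29 30
G :  0  0  1  1  0  2  1  0  2  1  3  2  2  0  3  1  0  3  1  0  0  1  1  3  2  2  3  4  2  3  3
P-positions are exactly the n with G(n) = 0.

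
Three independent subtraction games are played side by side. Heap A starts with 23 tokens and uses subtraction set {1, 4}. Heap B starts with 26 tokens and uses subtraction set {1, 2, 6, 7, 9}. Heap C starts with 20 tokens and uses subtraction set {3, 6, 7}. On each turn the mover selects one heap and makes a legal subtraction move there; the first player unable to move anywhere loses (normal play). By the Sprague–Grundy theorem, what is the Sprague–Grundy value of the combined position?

3

Heap A, S = {1, 4}:
n :  0  1  2  3  4  5  6  7  8  9 10 11 12 13 14 15 16 17 18 19 20 21 22 23
G :  0  1  0  1  2  0  1  0  1  2  0  1  0  1  2  0  1  0  1  2  0  1  0  1
G_A(23) = 1.
Heap B, S = {1, 2, 6, 7, 9}:
n :  0  1  2  3  4  5  6  7  8  9 10 11 12 13 14 15 16 17 18 19 20 21 22 23 24 25 26
G :  0  1  2  0  1  2  3  4  0  1  2  0  1  2  3  4  0  1  2  0  1  2  3  4  0  1  2
G_B(26) = 2.
Heap C, S = {3, 6, 7}:
n :  0  1  2  3  4  5  6  7  8  9 10 11 12 13 14 15 16 17 18 19 20
G :  0  0  0  1  1  1  2  2  2  3  0  0  0  1  1  1  2  2  2  3  0
G_C(20) = 0.
Combined Grundy value = 1 ⊕ 2 ⊕ 0 = 3.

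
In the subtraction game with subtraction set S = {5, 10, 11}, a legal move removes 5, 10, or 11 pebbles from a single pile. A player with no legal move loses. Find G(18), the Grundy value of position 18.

0

G(0) = 0
G(1) = mex{} = 0
G(2) = mex{} = 0
G(3) = mex{} = 0
G(4) = mex{} = 0
G(5) = mex{0} = 1
G(6) = mex{0} = 1
G(7) = mex{0} = 1
G(8) = mex{0} = 1
G(9) = mex{0} = 1
G(10) = mex{1,0} = 2
G(11) = mex{1,0,0} = 2
G(12) = mex{1,0,0} = 2
G(13) = mex{1,0,0} = 2
G(14) = mex{1,0,0} = 2
G(15) = mex{2,1,0} = 3
G(16) = mex{2,1,1} = 0
G(17) = mex{2,1,1} = 0
G(18) = mex{2,1,1} = 0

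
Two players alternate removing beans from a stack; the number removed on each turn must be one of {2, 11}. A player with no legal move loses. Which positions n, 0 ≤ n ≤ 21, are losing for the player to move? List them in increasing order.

G(0) = 0
G(1) = mex{} = 0
G(2) = mex{0} = 1
G(3) = mex{0} = 1
G(4) = mex{1} = 0
G(5) = mex{1} = 0
G(6) = mex{0} = 1
G(7) = mex{0} = 1
G(8) = mex{1} = 0
G(9) = mex{1} = 0
G(10) = mex{0} = 1
G(11) = mex{0,0} = 1
G(12) = mex{1,0} = 2
G(13) = mex{1,1} = 0
G(14) = mex{2,1} = 0
G(15) = mex{0,0} = 1
G(16) = mex{0,0} = 1
G(17) = mex{1,1} = 0
G(18) = mex{1,1} = 0
G(19) = mex{0,0} = 1
G(20) = mex{0,0} = 1
G(21) = mex{1,1} = 0
P-positions are exactly the n with G(n) = 0.

0, 1, 4, 5, 8, 9, 13, 14, 17, 18, 21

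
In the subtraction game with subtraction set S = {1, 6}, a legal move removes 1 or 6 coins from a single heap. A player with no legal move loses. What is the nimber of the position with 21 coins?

0

G(0) = 0
G(1) = mex{0} = 1
G(2) = mex{1} = 0
G(3) = mex{0} = 1
G(4) = mex{1} = 0
G(5) = mex{0} = 1
G(6) = mex{1,0} = 2
G(7) = mex{2,1} = 0
G(8) = mex{0,0} = 1
G(9) = mex{1,1} = 0
G(10) = mex{0,0} = 1
G(11) = mex{1,1} = 0
G(12) = mex{0,2} = 1
G(13) = mex{1,0} = 2
G(14) = mex{2,1} = 0
G(15) = mex{0,0} = 1
G(16) = mex{1,1} = 0
G(17) = mex{0,0} = 1
G(18) = mex{1,1} = 0
G(19) = mex{0,2} = 1
G(20) = mex{1,0} = 2
G(21) = mex{2,1} = 0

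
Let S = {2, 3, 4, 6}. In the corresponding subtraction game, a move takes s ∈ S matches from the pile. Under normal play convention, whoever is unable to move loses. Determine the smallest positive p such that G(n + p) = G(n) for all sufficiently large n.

8

n :  0  1  2  3  4  5  6  7  8  9 10 11 12 13 14 15 16 17
G :  0  0  1  1  2  2  3  3  0  0  1  1  2  2  3  3  0  0
G(n+8) = G(n) holds for n = 0,…,5 (a full window of length max(S) = 6), so the sequence is purely periodic with period 8.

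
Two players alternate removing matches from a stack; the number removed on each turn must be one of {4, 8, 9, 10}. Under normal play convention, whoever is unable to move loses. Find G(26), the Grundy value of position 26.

n :  0  1  2  3  4  5  6  7  8  9 10 11 12 13 14 15 16 17 18 19 20 21 22 23 24 25 26
G :  0  0  0  0  1  1  1  1  2  2  2  2  3  3  0  0  0  0  1  1  1  1  2  2  2  2  3

3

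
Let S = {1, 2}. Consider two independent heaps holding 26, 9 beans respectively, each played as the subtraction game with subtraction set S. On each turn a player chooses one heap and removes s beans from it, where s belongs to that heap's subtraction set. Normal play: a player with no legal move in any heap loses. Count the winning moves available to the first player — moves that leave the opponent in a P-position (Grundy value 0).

2

All heaps use S = {1, 2}:
n :  0  1  2  3  4  5  6  7  8  9 10 11 12 13 14 15 16 17 18 19 20 21 22 23 24 25 26
G :  0  1  2  0  1  2  0  1  2  0  1  2  0  1  2  0  1  2  0  1  2  0  1  2  0  1  2
Heap A: G(26) = 2.
Heap B: G(9) = 0.
Combined Grundy value = 2 ⊕ 0 = 2.
A winning move leaves total XOR = 0, i.e. changes one component's Grundy value g to g ⊕ X where X is the current total.
Heap A: need g' = 2⊕2 = 0. Options: 26−1→G=1, 26−2→G=0. Hits: 1.
Heap B: need g' = 0⊕2 = 2. Options: 9−1→G=2, 9−2→G=1. Hits: 1.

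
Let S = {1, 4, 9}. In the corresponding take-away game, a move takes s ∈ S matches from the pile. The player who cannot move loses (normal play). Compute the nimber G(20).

0

n :  0  1  2  3  4  5  6  7  8  9 10 11 12 13 14 15 16 17 18 19 20
G :  0  1  0  1  2  0  1  0  1  2  0  1  0  1  2  0  1  0  1  2  0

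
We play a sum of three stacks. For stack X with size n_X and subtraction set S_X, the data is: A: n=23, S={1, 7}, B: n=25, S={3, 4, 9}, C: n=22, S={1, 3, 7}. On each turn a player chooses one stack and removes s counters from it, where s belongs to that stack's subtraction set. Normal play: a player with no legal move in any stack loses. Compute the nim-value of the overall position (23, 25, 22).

Stack A, S = {1, 7}:
G(0) = 0
G(1) = mex{0} = 1
G(2) = mex{1} = 0
G(3) = mex{0} = 1
G(4) = mex{1} = 0
G(5) = mex{0} = 1
G(6) = mex{1} = 0
G(7) = mex{0,0} = 1
G(8) = mex{1,1} = 0
G(9) = mex{0,0} = 1
G(10) = mex{1,1} = 0
G(11) = mex{0,0} = 1
G(12) = mex{1,1} = 0
G(13) = mex{0,0} = 1
G(14) = mex{1,1} = 0
G(15) = mex{0,0} = 1
G(16) = mex{1,1} = 0
G(17) = mex{0,0} = 1
G(18) = mex{1,1} = 0
G(19) = mex{0,0} = 1
G(20) = mex{1,1} = 0
G(21) = mex{0,0} = 1
G(22) = mex{1,1} = 0
G(23) = mex{0,0} = 1
G_A(23) = 1.
Stack B, S = {3, 4, 9}:
n :  0  1  2  3  4  5  6  7  8  9 10 11 12 13 14 15 16 17 18 19 20 21 22 23 24 25
G :  0  0  0  1  1  1  2  0  0  3  1  1  2  0  0  0  1  1  1  2  0  0  3  1  1  2
G_B(25) = 2.
Stack C, S = {1, 3, 7}:
n :  0  1  2  3  4  5  6  7  8  9 10 11 12 13 14 15 16 17 18 19 20 21 22
G :  0  1  0  1  0  1  0  1  0  1  0  1  0  1  0  1  0  1  0  1  0  1  0
G_C(22) = 0.
Combined Grundy value = 1 ⊕ 2 ⊕ 0 = 3.

3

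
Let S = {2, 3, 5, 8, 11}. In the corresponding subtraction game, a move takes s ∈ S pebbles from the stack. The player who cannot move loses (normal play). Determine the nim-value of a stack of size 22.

n :  0  1  2  3  4  5  6  7  8  9 10 11 12 13 14 15 16 17 18 19 20 21 22
G :  0  0  1  1  2  2  3  0  4  1  3  2  4  0  0  1  1  2  2  3  0  4  1

1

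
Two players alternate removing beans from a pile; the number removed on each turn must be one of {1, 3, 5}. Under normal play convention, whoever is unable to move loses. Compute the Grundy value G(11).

G(0) = 0
G(1) = mex{0} = 1
G(2) = mex{1} = 0
G(3) = mex{0,0} = 1
G(4) = mex{1,1} = 0
G(5) = mex{0,0,0} = 1
G(6) = mex{1,1,1} = 0
G(7) = mex{0,0,0} = 1
G(8) = mex{1,1,1} = 0
G(9) = mex{0,0,0} = 1
G(10) = mex{1,1,1} = 0
G(11) = mex{0,0,0} = 1

1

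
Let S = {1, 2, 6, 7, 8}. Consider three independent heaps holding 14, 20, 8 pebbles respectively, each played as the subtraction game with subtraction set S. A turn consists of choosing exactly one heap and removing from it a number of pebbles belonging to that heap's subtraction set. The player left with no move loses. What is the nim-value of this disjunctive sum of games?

All heaps use S = {1, 2, 6, 7, 8}:
n :  0  1  2  3  4  5  6  7  8  9 10 11 12 13 14 15 16 17 18 19 20
G :  0  1  2  0  1  2  3  4  5  3  4  5  0  1  2  0  1  2  3  4  5
Heap A: G(14) = 2.
Heap B: G(20) = 5.
Heap C: G(8) = 5.
Combined Grundy value = 2 ⊕ 5 ⊕ 5 = 2.

2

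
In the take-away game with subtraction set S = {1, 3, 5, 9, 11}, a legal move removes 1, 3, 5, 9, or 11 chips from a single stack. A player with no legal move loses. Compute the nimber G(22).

0

n :  0  1  2  3  4  5  6  7  8  9 10 11 12 13 14 15 16 17 18 19 20 21 22
G :  0  1  0  1  0  1  0  1  0  1  0  1  0  1  0  1  0  1  0  1  0  1  0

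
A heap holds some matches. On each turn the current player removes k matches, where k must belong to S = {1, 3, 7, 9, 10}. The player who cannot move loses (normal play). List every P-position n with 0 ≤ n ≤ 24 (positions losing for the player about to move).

G(0) = 0
G(1) = mex{0} = 1
G(2) = mex{1} = 0
G(3) = mex{0,0} = 1
G(4) = mex{1,1} = 0
G(5) = mex{0,0} = 1
G(6) = mex{1,1} = 0
G(7) = mex{0,0,0} = 1
G(8) = mex{1,1,1} = 0
G(9) = mex{0,0,0,0} = 1
G(10) = mex{1,1,1,1,0} = 2
G(11) = mex{2,0,0,0,1} = 3
G(12) = mex{3,1,1,1,0} = 2
G(13) = mex{2,2,0,0,1} = 3
G(14) = mex{3,3,1,1,0} = 2
G(15) = mex{2,2,0,0,1} = 3
G(16) = mex{3,3,1,1,0} = 2
G(17) = mex{2,2,2,0,1} = 3
G(18) = mex{3,3,3,1,0} = 2
G(19) = mex{2,2,2,2,1} = 0
G(20) = mex{0,3,3,3,2} = 1
G(21) = mex{1,2,2,2,3} = 0
G(22) = mex{0,0,3,3,2} = 1
G(23) = mex{1,1,2,2,3} = 0
G(24) = mex{0,0,3,3,2} = 1
P-positions are exactly the n with G(n) = 0.

0, 2, 4, 6, 8, 19, 21, 23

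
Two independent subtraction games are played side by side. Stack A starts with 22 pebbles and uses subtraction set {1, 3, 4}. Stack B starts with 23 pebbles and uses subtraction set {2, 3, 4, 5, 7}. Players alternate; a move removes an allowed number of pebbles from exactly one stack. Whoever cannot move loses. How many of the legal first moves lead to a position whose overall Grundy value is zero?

3

Stack A, S = {1, 3, 4}:
G(0) = 0
G(1) = mex{0} = 1
G(2) = mex{1} = 0
G(3) = mex{0,0} = 1
G(4) = mex{1,1,0} = 2
G(5) = mex{2,0,1} = 3
G(6) = mex{3,1,0} = 2
G(7) = mex{2,2,1} = 0
G(8) = mex{0,3,2} = 1
G(9) = mex{1,2,3} = 0
G(10) = mex{0,0,2} = 1
G(11) = mex{1,1,0} = 2
G(12) = mex{2,0,1} = 3
G(13) = mex{3,1,0} = 2
G(14) = mex{2,2,1} = 0
G(15) = mex{0,3,2} = 1
G(16) = mex{1,2,3} = 0
G(17) = mex{0,0,2} = 1
G(18) = mex{1,1,0} = 2
G(19) = mex{2,0,1} = 3
G(20) = mex{3,1,0} = 2
G(21) = mex{2,2,1} = 0
G(22) = mex{0,3,2} = 1
G_A(22) = 1.
Stack B, S = {2, 3, 4, 5, 7}:
G(0) = 0
G(1) = mex{} = 0
G(2) = mex{0} = 1
G(3) = mex{0,0} = 1
G(4) = mex{1,0,0} = 2
G(5) = mex{1,1,0,0} = 2
G(6) = mex{2,1,1,0} = 3
G(7) = mex{2,2,1,1,0} = 3
G(8) = mex{3,2,2,1,0} = 4
G(9) = mex{3,3,2,2,1} = 0
G(10) = mex{4,3,3,2,1} = 0
G(11) = mex{0,4,3,3,2} = 1
G(12) = mex{0,0,4,3,2} = 1
G(13) = mex{1,0,0,4,3} = 2
G(14) = mex{1,1,0,0,3} = 2
G(15) = mex{2,1,1,0,4} = 3
G(16) = mex{2,2,1,1,0} = 3
G(17) = mex{3,2,2,1,0} = 4
G(18) = mex{3,3,2,2,1} = 0
G(19) = mex{4,3,3,2,1} = 0
G(20) = mex{0,4,3,3,2} = 1
G(21) = mex{0,0,4,3,2} = 1
G(22) = mex{1,0,0,4,3} = 2
G(23) = mex{1,1,0,0,3} = 2
G_B(23) = 2.
Combined Grundy value = 1 ⊕ 2 = 3.
A winning move leaves total XOR = 0, i.e. changes one component's Grundy value g to g ⊕ X where X is the current total.
Stack A: need g' = 1⊕3 = 2. Options: 22−1→G=0, 22−3→G=3, 22−4→G=2. Hits: 1.
Stack B: need g' = 2⊕3 = 1. Options: 23−2→G=1, 23−3→G=1, 23−4→G=0, 23−5→G=0, 23−7→G=3. Hits: 2.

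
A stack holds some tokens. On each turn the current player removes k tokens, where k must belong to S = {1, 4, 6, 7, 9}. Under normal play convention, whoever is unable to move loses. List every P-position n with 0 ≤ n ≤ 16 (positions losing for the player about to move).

0, 2, 5, 10, 13, 15

G(0) = 0
G(1) = mex{0} = 1
G(2) = mex{1} = 0
G(3) = mex{0} = 1
G(4) = mex{1,0} = 2
G(5) = mex{2,1} = 0
G(6) = mex{0,0,0} = 1
G(7) = mex{1,1,1,0} = 2
G(8) = mex{2,2,0,1} = 3
G(9) = mex{3,0,1,0,0} = 2
G(10) = mex{2,1,2,1,1} = 0
G(11) = mex{0,2,0,2,0} = 1
G(12) = mex{1,3,1,0,1} = 2
G(13) = mex{2,2,2,1,2} = 0
G(14) = mex{0,0,3,2,0} = 1
G(15) = mex{1,1,2,3,1} = 0
G(16) = mex{0,2,0,2,2} = 1
P-positions are exactly the n with G(n) = 0.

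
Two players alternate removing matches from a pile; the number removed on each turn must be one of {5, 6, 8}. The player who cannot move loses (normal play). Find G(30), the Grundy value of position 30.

G(0) = 0
G(1) = mex{} = 0
G(2) = mex{} = 0
G(3) = mex{} = 0
G(4) = mex{} = 0
G(5) = mex{0} = 1
G(6) = mex{0,0} = 1
G(7) = mex{0,0} = 1
G(8) = mex{0,0,0} = 1
G(9) = mex{0,0,0} = 1
G(10) = mex{1,0,0} = 2
G(11) = mex{1,1,0} = 2
G(12) = mex{1,1,0} = 2
G(13) = mex{1,1,1} = 0
G(14) = mex{1,1,1} = 0
G(15) = mex{2,1,1} = 0
G(16) = mex{2,2,1} = 0
G(17) = mex{2,2,1} = 0
G(18) = mex{0,2,2} = 1
G(19) = mex{0,0,2} = 1
G(20) = mex{0,0,2} = 1
G(21) = mex{0,0,0} = 1
G(22) = mex{0,0,0} = 1
G(23) = mex{1,0,0} = 2
G(24) = mex{1,1,0} = 2
G(25) = mex{1,1,0} = 2
G(26) = mex{1,1,1} = 0
G(27) = mex{1,1,1} = 0
G(28) = mex{2,1,1} = 0
G(29) = mex{2,2,1} = 0
G(30) = mex{2,2,1} = 0

0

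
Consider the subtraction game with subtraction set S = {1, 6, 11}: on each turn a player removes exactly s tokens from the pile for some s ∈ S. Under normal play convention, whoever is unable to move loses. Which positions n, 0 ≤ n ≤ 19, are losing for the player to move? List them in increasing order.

0, 2, 4, 7, 9, 12, 14, 16, 19

G(0) = 0
G(1) = mex{0} = 1
G(2) = mex{1} = 0
G(3) = mex{0} = 1
G(4) = mex{1} = 0
G(5) = mex{0} = 1
G(6) = mex{1,0} = 2
G(7) = mex{2,1} = 0
G(8) = mex{0,0} = 1
G(9) = mex{1,1} = 0
G(10) = mex{0,0} = 1
G(11) = mex{1,1,0} = 2
G(12) = mex{2,2,1} = 0
G(13) = mex{0,0,0} = 1
G(14) = mex{1,1,1} = 0
G(15) = mex{0,0,0} = 1
G(16) = mex{1,1,1} = 0
G(17) = mex{0,2,2} = 1
G(18) = mex{1,0,0} = 2
G(19) = mex{2,1,1} = 0
P-positions are exactly the n with G(n) = 0.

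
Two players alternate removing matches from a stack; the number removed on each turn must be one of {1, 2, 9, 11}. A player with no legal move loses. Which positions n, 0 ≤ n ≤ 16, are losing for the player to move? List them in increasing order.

0, 3, 6, 10, 13, 16

n :  0  1  2  3  4  5  6  7  8  9 10 11 12 13 14 15 16
G :  0  1  2  0  1  2  0  1  2  3  0  1  2  0  1  2  0
P-positions are exactly the n with G(n) = 0.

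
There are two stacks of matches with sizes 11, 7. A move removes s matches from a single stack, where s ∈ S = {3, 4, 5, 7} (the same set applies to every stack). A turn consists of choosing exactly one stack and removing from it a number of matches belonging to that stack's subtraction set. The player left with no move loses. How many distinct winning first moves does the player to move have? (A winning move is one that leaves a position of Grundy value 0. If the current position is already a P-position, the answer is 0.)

All stacks use S = {3, 4, 5, 7}:
G(0) = 0
G(1) = mex{} = 0
G(2) = mex{} = 0
G(3) = mex{0} = 1
G(4) = mex{0,0} = 1
G(5) = mex{0,0,0} = 1
G(6) = mex{1,0,0} = 2
G(7) = mex{1,1,0,0} = 2
G(8) = mex{1,1,1,0} = 2
G(9) = mex{2,1,1,0} = 3
G(10) = mex{2,2,1,1} = 0
G(11) = mex{2,2,2,1} = 0
Stack A: G(11) = 0.
Stack B: G(7) = 2.
Combined Grundy value = 0 ⊕ 2 = 2.
A winning move leaves total XOR = 0, i.e. changes one component's Grundy value g to g ⊕ X where X is the current total.
Stack A: need g' = 0⊕2 = 2. Options: 11−3→G=2, 11−4→G=2, 11−5→G=2, 11−7→G=1. Hits: 3.
Stack B: need g' = 2⊕2 = 0. Options: 7−3→G=1, 7−4→G=1, 7−5→G=0, 7−7→G=0. Hits: 2.

5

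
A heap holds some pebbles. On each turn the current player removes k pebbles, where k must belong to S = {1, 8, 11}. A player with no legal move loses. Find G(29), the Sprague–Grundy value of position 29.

1

G(0) = 0
G(1) = mex{0} = 1
G(2) = mex{1} = 0
G(3) = mex{0} = 1
G(4) = mex{1} = 0
G(5) = mex{0} = 1
G(6) = mex{1} = 0
G(7) = mex{0} = 1
G(8) = mex{1,0} = 2
G(9) = mex{2,1} = 0
G(10) = mex{0,0} = 1
G(11) = mex{1,1,0} = 2
G(12) = mex{2,0,1} = 3
G(13) = mex{3,1,0} = 2
G(14) = mex{2,0,1} = 3
G(15) = mex{3,1,0} = 2
G(16) = mex{2,2,1} = 0
G(17) = mex{0,0,0} = 1
G(18) = mex{1,1,1} = 0
G(19) = mex{0,2,2} = 1
G(20) = mex{1,3,0} = 2
G(21) = mex{2,2,1} = 0
G(22) = mex{0,3,2} = 1
G(23) = mex{1,2,3} = 0
G(24) = mex{0,0,2} = 1
G(25) = mex{1,1,3} = 0
G(26) = mex{0,0,2} = 1
G(27) = mex{1,1,0} = 2
G(28) = mex{2,2,1} = 0
G(29) = mex{0,0,0} = 1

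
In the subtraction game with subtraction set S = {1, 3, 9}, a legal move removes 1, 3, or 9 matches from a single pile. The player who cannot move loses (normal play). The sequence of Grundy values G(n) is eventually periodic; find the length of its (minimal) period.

2

n :  0  1  2  3  4  5  6  7  8  9 10 11 12 13 14
G :  0  1  0  1  0  1  0  1  0  1  0  1  0  1  0
G(n+2) = G(n) holds for n = 0,…,8 (a full window of length max(S) = 9), so the sequence is purely periodic with period 2.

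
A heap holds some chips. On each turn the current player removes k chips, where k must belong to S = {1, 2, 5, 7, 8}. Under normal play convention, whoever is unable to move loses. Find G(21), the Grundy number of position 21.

0

G(0) = 0
G(1) = mex{0} = 1
G(2) = mex{1,0} = 2
G(3) = mex{2,1} = 0
G(4) = mex{0,2} = 1
G(5) = mex{1,0,0} = 2
G(6) = mex{2,1,1} = 0
G(7) = mex{0,2,2,0} = 1
G(8) = mex{1,0,0,1,0} = 2
G(9) = mex{2,1,1,2,1} = 0
G(10) = mex{0,2,2,0,2} = 1
G(11) = mex{1,0,0,1,0} = 2
G(12) = mex{2,1,1,2,1} = 0
G(13) = mex{0,2,2,0,2} = 1
G(14) = mex{1,0,0,1,0} = 2
G(15) = mex{2,1,1,2,1} = 0
G(16) = mex{0,2,2,0,2} = 1
G(17) = mex{1,0,0,1,0} = 2
G(18) = mex{2,1,1,2,1} = 0
G(19) = mex{0,2,2,0,2} = 1
G(20) = mex{1,0,0,1,0} = 2
G(21) = mex{2,1,1,2,1} = 0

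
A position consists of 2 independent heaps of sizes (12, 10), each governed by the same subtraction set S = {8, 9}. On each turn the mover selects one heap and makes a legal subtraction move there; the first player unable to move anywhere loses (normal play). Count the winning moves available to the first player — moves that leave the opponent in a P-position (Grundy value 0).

All heaps use S = {8, 9}:
G(0) = 0
G(1) = mex{} = 0
G(2) = mex{} = 0
G(3) = mex{} = 0
G(4) = mex{} = 0
G(5) = mex{} = 0
G(6) = mex{} = 0
G(7) = mex{} = 0
G(8) = mex{0} = 1
G(9) = mex{0,0} = 1
G(10) = mex{0,0} = 1
G(11) = mex{0,0} = 1
G(12) = mex{0,0} = 1
Heap A: G(12) = 1.
Heap B: G(10) = 1.
Combined Grundy value = 1 ⊕ 1 = 0.
A winning move leaves total XOR = 0, i.e. changes one component's Grundy value g to g ⊕ X where X is the current total.
Heap A: target g' = 1⊕0 = 1, but every legal move changes the Grundy value (mex property), so 0 moves.
Heap B: target g' = 1⊕0 = 1, but every legal move changes the Grundy value (mex property), so 0 moves.

0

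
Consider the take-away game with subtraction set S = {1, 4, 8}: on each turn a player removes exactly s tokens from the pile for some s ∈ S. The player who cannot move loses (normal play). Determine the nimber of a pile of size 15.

n :  0  1  2  3  4  5  6  7  8  9 10 11 12 13 14 15
G :  0  1  0  1  2  0  1  0  1  2  3  2  0  1  0  1

1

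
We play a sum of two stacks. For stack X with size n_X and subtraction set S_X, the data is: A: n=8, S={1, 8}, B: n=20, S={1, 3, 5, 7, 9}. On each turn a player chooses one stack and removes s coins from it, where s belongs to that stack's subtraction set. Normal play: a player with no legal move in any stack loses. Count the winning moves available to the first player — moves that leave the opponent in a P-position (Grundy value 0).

1

Stack A, S = {1, 8}:
G(0) = 0
G(1) = mex{0} = 1
G(2) = mex{1} = 0
G(3) = mex{0} = 1
G(4) = mex{1} = 0
G(5) = mex{0} = 1
G(6) = mex{1} = 0
G(7) = mex{0} = 1
G(8) = mex{1,0} = 2
G_A(8) = 2.
Stack B, S = {1, 3, 5, 7, 9}:
G(0) = 0
G(1) = mex{0} = 1
G(2) = mex{1} = 0
G(3) = mex{0,0} = 1
G(4) = mex{1,1} = 0
G(5) = mex{0,0,0} = 1
G(6) = mex{1,1,1} = 0
G(7) = mex{0,0,0,0} = 1
G(8) = mex{1,1,1,1} = 0
G(9) = mex{0,0,0,0,0} = 1
G(10) = mex{1,1,1,1,1} = 0
G(11) = mex{0,0,0,0,0} = 1
G(12) = mex{1,1,1,1,1} = 0
G(13) = mex{0,0,0,0,0} = 1
G(14) = mex{1,1,1,1,1} = 0
G(15) = mex{0,0,0,0,0} = 1
G(16) = mex{1,1,1,1,1} = 0
G(17) = mex{0,0,0,0,0} = 1
G(18) = mex{1,1,1,1,1} = 0
G(19) = mex{0,0,0,0,0} = 1
G(20) = mex{1,1,1,1,1} = 0
G_B(20) = 0.
Combined Grundy value = 2 ⊕ 0 = 2.
A winning move leaves total XOR = 0, i.e. changes one component's Grundy value g to g ⊕ X where X is the current total.
Stack A: need g' = 2⊕2 = 0. Options: 8−1→G=1, 8−8→G=0. Hits: 1.
Stack B: need g' = 0⊕2 = 2. Options: 20−1→G=1, 20−3→G=1, 20−5→G=1, 20−7→G=1, 20−9→G=1. Hits: 0.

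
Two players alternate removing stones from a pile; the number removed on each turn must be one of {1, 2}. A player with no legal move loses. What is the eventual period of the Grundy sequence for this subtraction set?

3

G(0) = 0
G(1) = mex{0} = 1
G(2) = mex{1,0} = 2
G(3) = mex{2,1} = 0
G(4) = mex{0,2} = 1
G(5) = mex{1,0} = 2
G(6) = mex{2,1} = 0
G(7) = mex{0,2} = 1
G(8) = mex{1,0} = 2
G(9) = mex{2,1} = 0
G(10) = mex{0,2} = 1
G(11) = mex{1,0} = 2
G(12) = mex{2,1} = 0
G(13) = mex{0,2} = 1
G(14) = mex{1,0} = 2
G(n+3) = G(n) holds for n = 0,…,1 (a full window of length max(S) = 2), so the sequence is purely periodic with period 3.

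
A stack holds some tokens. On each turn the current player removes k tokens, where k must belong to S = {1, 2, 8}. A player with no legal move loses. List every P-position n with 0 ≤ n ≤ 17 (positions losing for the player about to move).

0, 3, 6, 9, 12, 15

n :  0  1  2  3  4  5  6  7  8  9 10 11 12 13 14 15 16 17
G :  0  1  2  0  1  2  0  1  2  0  1  2  0  1  2  0  1  2
P-positions are exactly the n with G(n) = 0.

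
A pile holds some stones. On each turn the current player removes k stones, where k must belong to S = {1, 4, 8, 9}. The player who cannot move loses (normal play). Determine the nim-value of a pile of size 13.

1

G(0) = 0
G(1) = mex{0} = 1
G(2) = mex{1} = 0
G(3) = mex{0} = 1
G(4) = mex{1,0} = 2
G(5) = mex{2,1} = 0
G(6) = mex{0,0} = 1
G(7) = mex{1,1} = 0
G(8) = mex{0,2,0} = 1
G(9) = mex{1,0,1,0} = 2
G(10) = mex{2,1,0,1} = 3
G(11) = mex{3,0,1,0} = 2
G(12) = mex{2,1,2,1} = 0
G(13) = mex{0,2,0,2} = 1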